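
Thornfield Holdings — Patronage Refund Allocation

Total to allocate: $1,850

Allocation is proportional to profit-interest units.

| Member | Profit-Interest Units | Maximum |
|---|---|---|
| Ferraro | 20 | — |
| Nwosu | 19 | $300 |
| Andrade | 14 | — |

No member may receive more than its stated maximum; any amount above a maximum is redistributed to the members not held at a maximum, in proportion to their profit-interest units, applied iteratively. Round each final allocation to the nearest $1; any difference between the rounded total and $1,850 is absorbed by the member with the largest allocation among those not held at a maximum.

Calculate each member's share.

Ferraro: $912 | Nwosu: $300 | Andrade: $638

Sum of profit-interest units: 53.
Pro-rata shares before constraints: Ferraro 698.11; Nwosu 663.21; Andrade 488.68.
Capped: Nwosu ($300); balance $1,550 reallocated over remaining profit-interest units 34.
Shares after redistribution: Ferraro 911.76 → $912; Andrade 638.24 → $638.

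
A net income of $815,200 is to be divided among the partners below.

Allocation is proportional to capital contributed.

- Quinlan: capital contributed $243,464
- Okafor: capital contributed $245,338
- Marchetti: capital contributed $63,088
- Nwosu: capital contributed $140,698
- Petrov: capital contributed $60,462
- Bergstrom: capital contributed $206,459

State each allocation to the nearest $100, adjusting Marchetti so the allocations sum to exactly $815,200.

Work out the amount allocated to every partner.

Combined capital contributed = 959,509.
Proportional shares: Quinlan 243,464/959,509 × $815,200 = 206,847.31; Okafor 245,338/959,509 × $815,200 = 208,439.46; Marchetti 63,088/959,509 × $815,200 = 53,599.64; Nwosu 140,698/959,509 × $815,200 = 119,537.19; Petrov 60,462/959,509 × $815,200 = 51,368.59; Bergstrom 206,459/959,509 × $815,200 = 175,407.81.
Rounded to nearest $100: Quinlan $206,800; Okafor $208,400; Marchetti $53,600; Nwosu $119,500; Petrov $51,400; Bergstrom $175,400. Sum = $815,100.
Difference $815,200 − $815,100 = +$100 applied to Marchetti: Marchetti becomes $53,700.

Quinlan: $206,800; Okafor: $208,400; Marchetti: $53,700; Nwosu: $119,500; Petrov: $51,400; Bergstrom: $175,400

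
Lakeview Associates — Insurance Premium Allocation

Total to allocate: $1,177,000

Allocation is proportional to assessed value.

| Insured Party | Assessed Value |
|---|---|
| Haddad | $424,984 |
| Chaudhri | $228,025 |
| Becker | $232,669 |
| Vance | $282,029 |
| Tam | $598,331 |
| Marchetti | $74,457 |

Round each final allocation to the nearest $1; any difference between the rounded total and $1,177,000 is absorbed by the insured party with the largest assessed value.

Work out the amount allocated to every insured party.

Sum of assessed value: 1,840,495.
Proportional shares: Haddad 424,984/1,840,495 × $1,177,000 = 271,778.06; Chaudhri 228,025/1,840,495 × $1,177,000 = 145,822.41; Becker 232,669/1,840,495 × $1,177,000 = 148,792.26; Vance 282,029/1,840,495 × $1,177,000 = 180,358.07; Tam 598,331/1,840,495 × $1,177,000 = 382,633.80; Marchetti 74,457/1,840,495 × $1,177,000 = 47,615.39.
After rounding ($1): Haddad $271,778; Chaudhri $145,822; Becker $148,792; Vance $180,358; Tam $382,634; Marchetti $47,615. Sum = $1,176,999.
Difference $1,177,000 − $1,176,999 = +$1 applied to largest assessed value (Tam): Tam becomes $382,635.

Haddad: $271,778 · Chaudhri: $145,822 · Becker: $148,792 · Vance: $180,358 · Tam: $382,635 · Marchetti: $47,615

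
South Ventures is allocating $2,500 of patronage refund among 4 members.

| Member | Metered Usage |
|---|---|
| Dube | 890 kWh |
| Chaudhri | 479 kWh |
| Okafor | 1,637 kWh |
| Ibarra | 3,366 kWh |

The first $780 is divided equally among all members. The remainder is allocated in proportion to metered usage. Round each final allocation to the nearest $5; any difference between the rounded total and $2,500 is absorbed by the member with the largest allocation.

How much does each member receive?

$780 shared equally gives $195 per member.
Remainder $1,720 by metered usage (total 6,372): Dube 240.24 → $240; Chaudhri 129.30 → $130; Okafor 441.88 → $440; Ibarra 908.59 → $910.
Totals: Dube $195 + $240 = $435; Chaudhri $195 + $130 = $325; Okafor $195 + $440 = $635; Ibarra $195 + $910 = $1,105.

Dube: $435 | Chaudhri: $325 | Okafor: $635 | Ibarra: $1,105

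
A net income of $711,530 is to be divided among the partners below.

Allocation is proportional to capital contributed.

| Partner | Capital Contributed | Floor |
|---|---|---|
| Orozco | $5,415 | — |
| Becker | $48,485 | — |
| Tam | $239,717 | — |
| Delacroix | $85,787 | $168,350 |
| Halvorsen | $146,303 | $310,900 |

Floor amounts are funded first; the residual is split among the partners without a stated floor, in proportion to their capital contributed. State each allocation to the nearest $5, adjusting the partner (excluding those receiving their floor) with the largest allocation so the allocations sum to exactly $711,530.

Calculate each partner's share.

Orozco: $4,285; Becker: $38,355; Tam: $189,640; Delacroix: $168,350; Halvorsen: $310,900

Fund the minimums — Delacroix $168,350; Halvorsen $310,900. Remaining pool $232,280.
Remaining pool split over remaining capital contributed 293,617: Orozco 4,283.80 → $4,285; Becker 38,356.42 → $38,355; Tam 189,639.79 → $189,640.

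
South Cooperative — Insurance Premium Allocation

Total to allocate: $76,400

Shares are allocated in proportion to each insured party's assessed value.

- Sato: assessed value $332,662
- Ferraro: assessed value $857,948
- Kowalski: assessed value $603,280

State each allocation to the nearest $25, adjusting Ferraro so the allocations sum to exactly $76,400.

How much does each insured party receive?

Sato: $14,175 · Ferraro: $36,525 · Kowalski: $25,700

Combined assessed value = 1,793,890.
Unrounded shares: Sato 332,662/1,793,890 × $76,400 = 14,167.75; Ferraro 857,948/1,793,890 × $76,400 = 36,539.16; Kowalski 603,280/1,793,890 × $76,400 = 25,693.10.
After rounding ($25): Sato $14,175; Ferraro $36,550; Kowalski $25,700. Sum = $76,425.
Difference $76,400 − $76,425 = −$25 applied to Ferraro: Ferraro becomes $36,525.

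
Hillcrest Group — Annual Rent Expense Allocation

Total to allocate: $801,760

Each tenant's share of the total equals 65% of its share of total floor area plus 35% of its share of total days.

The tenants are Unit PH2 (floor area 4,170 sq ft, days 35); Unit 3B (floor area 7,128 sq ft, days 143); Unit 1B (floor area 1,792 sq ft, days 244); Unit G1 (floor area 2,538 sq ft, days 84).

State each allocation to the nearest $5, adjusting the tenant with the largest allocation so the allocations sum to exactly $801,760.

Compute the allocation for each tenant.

Unit PH2: $158,465; Unit 3B: $317,000; Unit 1B: $195,075; Unit G1: $131,220

Floor area total 15,628; days total 506.
Blended shares (65% floor area + 35% days): Unit PH2 0.1976; Unit 3B 0.3954; Unit 1B 0.2433; Unit G1 0.1637.
Raw shares: Unit PH2 158,466.41; Unit 3B 317,000.61; Unit 1B 195,074.30; Unit G1 131,218.69.
After rounding ($5): Unit PH2 $158,465; Unit 3B $317,000; Unit 1B $195,075; Unit G1 $131,220. Sum = $801,760.
No rounding difference to absorb.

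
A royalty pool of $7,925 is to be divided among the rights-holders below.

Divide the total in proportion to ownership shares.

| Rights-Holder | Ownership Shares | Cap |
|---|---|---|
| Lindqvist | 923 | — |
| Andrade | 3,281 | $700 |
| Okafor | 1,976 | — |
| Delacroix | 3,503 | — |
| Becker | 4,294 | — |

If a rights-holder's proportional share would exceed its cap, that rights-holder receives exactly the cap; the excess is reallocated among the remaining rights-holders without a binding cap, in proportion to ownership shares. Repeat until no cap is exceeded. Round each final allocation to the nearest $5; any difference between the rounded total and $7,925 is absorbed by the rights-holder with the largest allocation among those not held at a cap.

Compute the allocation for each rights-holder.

Lindqvist: $625; Andrade: $700; Okafor: $1,335; Delacroix: $2,365; Becker: $2,900

Sum of ownership shares: 13,977.
Pro-rata shares before constraints: Lindqvist 523.34; Andrade 1,860.34; Okafor 1,120.40; Delacroix 1,986.21; Becker 2,434.71.
Capped: Andrade ($700); remaining pool $7,225 reallocated over remaining ownership shares 10,696.
Shares after redistribution: Lindqvist 623.47 → $625; Okafor 1,334.76 → $1,335; Delacroix 2,366.23 → $2,365; Becker 2,900.54 → $2,900.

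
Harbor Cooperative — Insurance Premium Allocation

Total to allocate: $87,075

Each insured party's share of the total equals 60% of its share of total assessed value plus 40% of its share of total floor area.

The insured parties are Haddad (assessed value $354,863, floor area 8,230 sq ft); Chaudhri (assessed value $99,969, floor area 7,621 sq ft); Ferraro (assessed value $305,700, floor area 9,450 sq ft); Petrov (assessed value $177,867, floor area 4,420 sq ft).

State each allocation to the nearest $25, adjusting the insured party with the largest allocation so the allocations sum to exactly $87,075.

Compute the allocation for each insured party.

Haddad: $29,400 | Chaudhri: $14,500 | Ferraro: $28,100 | Petrov: $15,075

Totals — assessed value 938,399, floor area 29,721.
Blended shares (60% assessed value + 40% floor area): Haddad 0.3377; Chaudhri 0.1665; Ferraro 0.3226; Petrov 0.1732.
Raw shares: Haddad 29,401.59; Chaudhri 14,496.77; Ferraro 28,094.17; Petrov 15,082.47.
At nearest $25: Haddad $29,400; Chaudhri $14,500; Ferraro $28,100; Petrov $15,075. Sum = $87,075.
Rounded total matches; no reconciliation needed.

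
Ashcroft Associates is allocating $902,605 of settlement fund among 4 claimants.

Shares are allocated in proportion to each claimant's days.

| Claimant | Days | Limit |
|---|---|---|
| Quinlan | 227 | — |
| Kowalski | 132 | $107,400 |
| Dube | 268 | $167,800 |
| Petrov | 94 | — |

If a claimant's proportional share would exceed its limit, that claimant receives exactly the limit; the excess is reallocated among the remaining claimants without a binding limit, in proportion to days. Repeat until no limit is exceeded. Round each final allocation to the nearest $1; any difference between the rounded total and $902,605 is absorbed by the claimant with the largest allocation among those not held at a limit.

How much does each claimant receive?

Quinlan: $443,679 | Kowalski: $107,400 | Dube: $167,800 | Petrov: $183,726

Sum of days: 721.
Pro-rata shares before constraints: Quinlan 284,176.61; Kowalski 165,248.07; Dube 335,503.66; Petrov 117,676.66.
Cap binds for Kowalski ($107,400), Dube ($167,800); balance $627,405 reallocated over remaining days 321.
Redistributed shares: Quinlan 443,678.93 → $443,679; Petrov 183,726.07 → $183,726.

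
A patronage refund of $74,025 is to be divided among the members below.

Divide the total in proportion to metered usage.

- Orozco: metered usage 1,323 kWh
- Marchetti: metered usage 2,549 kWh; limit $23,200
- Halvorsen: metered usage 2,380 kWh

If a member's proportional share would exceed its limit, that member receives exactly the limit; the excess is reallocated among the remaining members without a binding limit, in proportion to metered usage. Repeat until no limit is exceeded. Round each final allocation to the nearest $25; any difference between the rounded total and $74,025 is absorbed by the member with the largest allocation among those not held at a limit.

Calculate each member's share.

Metered usage total: 6,252.
Proportional shares (ignoring caps): Orozco 15,664.60; Marchetti 30,180.70; Halvorsen 28,179.70.
Capped: Marchetti ($23,200); remaining pool $50,825 reallocated over remaining metered usage 3,703.
Redistributed shares: Orozco 18,158.65 → $18,150; Halvorsen 32,666.35 → $32,675.

Orozco: $18,150; Marchetti: $23,200; Halvorsen: $32,675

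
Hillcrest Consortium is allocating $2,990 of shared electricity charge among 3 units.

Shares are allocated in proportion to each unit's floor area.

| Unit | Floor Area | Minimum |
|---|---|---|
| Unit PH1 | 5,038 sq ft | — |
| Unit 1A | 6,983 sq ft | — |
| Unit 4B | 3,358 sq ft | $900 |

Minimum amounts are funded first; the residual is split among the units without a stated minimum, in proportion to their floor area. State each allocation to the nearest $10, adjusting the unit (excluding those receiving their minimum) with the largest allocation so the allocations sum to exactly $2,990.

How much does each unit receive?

Unit PH1: $880 | Unit 1A: $1,210 | Unit 4B: $900

Minimums first: Unit 4B $900. Residual $2,090.
Residual split over remaining floor area 12,021: Unit PH1 875.92 → $880; Unit 1A 1,214.08 → $1,210.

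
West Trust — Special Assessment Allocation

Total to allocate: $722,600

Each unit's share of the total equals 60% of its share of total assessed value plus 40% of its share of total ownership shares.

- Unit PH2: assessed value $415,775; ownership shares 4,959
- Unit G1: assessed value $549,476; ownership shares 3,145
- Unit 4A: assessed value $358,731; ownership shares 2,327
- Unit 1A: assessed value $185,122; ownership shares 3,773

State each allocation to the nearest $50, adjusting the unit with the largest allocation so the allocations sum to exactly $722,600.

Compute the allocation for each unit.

Unit PH2: $220,350 | Unit G1: $221,900 | Unit 4A: $150,400 | Unit 1A: $129,950

Assessed value total 1,509,104; ownership shares total 14,204.
Composite weights (60% assessed value + 40% ownership shares): Unit PH2 0.3050; Unit G1 0.3070; Unit 4A 0.2082; Unit 1A 0.1799.
Proportional shares: Unit PH2 220,362.29; Unit G1 221,860.65; Unit 4A 150,414.67; Unit 1A 129,962.39.
Rounded to nearest $50: Unit PH2 $220,350; Unit G1 $221,850; Unit 4A $150,400; Unit 1A $129,950. Sum = $722,550.
Difference $722,600 − $722,550 = +$50 applied to largest allocation (Unit G1): Unit G1 becomes $221,900.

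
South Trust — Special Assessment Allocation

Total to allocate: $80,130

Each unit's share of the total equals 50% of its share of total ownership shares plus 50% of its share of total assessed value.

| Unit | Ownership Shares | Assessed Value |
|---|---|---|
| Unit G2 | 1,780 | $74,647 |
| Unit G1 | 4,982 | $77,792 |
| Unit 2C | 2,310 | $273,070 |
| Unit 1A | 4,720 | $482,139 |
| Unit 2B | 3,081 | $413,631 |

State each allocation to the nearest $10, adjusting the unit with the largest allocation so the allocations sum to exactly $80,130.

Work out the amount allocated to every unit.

Totals — ownership shares 16,873, assessed value 1,321,279.
Combined weights (50% ownership shares + 50% assessed value): Unit G2 0.0810; Unit G1 0.1771; Unit 2C 0.1718; Unit 1A 0.3223; Unit 2B 0.2478.
Raw shares: Unit G2 6,490.13; Unit G1 14,188.66; Unit 2C 13,765.38; Unit 1A 25,827.51; Unit 2B 19,858.33.
Rounded to nearest $10: Unit G2 $6,490; Unit G1 $14,190; Unit 2C $13,770; Unit 1A $25,830; Unit 2B $19,860. Sum = $80,140.
Difference $80,130 − $80,140 = −$10 applied to largest allocation (Unit 1A): Unit 1A becomes $25,820.

Unit G2: $6,490 · Unit G1: $14,190 · Unit 2C: $13,770 · Unit 1A: $25,820 · Unit 2B: $19,860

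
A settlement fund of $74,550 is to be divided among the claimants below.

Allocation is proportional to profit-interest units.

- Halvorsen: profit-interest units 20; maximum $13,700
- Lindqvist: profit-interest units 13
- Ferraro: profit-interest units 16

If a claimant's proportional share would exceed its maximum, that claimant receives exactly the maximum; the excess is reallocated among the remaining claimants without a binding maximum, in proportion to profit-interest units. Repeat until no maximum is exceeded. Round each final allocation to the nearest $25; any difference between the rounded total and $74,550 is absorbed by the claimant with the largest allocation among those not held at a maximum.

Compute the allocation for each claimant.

Combined profit-interest units = 49.
Proportional shares (ignoring caps): Halvorsen 30,428.57; Lindqvist 19,778.57; Ferraro 24,342.86.
Cap binds for Halvorsen ($13,700); remaining pool $60,850 reallocated over remaining profit-interest units 29.
Redistributed shares: Lindqvist 27,277.59 → $27,275; Ferraro 33,572.41 → $33,575.

Halvorsen: $13,700 | Lindqvist: $27,275 | Ferraro: $33,575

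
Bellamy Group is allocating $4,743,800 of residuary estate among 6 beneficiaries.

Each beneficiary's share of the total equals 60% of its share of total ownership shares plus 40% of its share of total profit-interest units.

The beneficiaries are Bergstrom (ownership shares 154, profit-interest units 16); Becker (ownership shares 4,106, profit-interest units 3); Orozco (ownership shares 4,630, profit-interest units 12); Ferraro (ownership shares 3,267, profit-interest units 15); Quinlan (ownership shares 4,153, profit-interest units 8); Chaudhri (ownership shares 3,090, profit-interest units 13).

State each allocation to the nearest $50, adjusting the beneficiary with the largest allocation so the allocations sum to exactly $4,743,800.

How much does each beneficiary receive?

Bergstrom: $475,750 | Becker: $687,400 | Orozco: $1,019,050 | Ferraro: $904,150 | Quinlan: $835,900 | Chaudhri: $821,550

Totals — ownership shares 19,400, profit-interest units 67.
Blended shares (60% ownership shares + 40% profit-interest units): Bergstrom 0.1003; Becker 0.1449; Orozco 0.2148; Ferraro 0.1906; Quinlan 0.1762; Chaudhri 0.1732.
Pro-rata amounts: Bergstrom 475,733.29; Becker 687,377.28; Orozco 1,019,146.93; Ferraro 904,137.33; Quinlan 835,878.87; Chaudhri 821,526.31.
After rounding ($50): Bergstrom $475,750; Becker $687,400; Orozco $1,019,150; Ferraro $904,150; Quinlan $835,900; Chaudhri $821,550. Sum = $4,743,900.
Difference $4,743,800 − $4,743,900 = −$100 applied to largest allocation (Orozco): Orozco becomes $1,019,050.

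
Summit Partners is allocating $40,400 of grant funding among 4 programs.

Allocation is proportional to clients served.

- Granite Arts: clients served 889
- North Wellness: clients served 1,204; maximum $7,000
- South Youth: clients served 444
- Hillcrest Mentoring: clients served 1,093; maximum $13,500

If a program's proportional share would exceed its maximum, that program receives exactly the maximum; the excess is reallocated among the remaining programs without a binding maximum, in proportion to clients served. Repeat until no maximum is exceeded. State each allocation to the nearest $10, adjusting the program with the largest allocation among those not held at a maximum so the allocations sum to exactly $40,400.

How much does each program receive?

Granite Arts: $13,270 | North Wellness: $7,000 | South Youth: $6,630 | Hillcrest Mentoring: $13,500

Sum of clients served: 3,630.
Pro-rata shares before constraints: Granite Arts 9,894.10; North Wellness 13,399.89; South Youth 4,941.49; Hillcrest Mentoring 12,164.52.
Capped: North Wellness ($7,000); balance $33,400 reallocated over remaining clients served 2,426.
Capped: Hillcrest Mentoring ($13,500); balance $19,900 reallocated over remaining clients served 1,333.
Shares after redistribution: Granite Arts 13,271.64 → $13,270; South Youth 6,628.36 → $6,630.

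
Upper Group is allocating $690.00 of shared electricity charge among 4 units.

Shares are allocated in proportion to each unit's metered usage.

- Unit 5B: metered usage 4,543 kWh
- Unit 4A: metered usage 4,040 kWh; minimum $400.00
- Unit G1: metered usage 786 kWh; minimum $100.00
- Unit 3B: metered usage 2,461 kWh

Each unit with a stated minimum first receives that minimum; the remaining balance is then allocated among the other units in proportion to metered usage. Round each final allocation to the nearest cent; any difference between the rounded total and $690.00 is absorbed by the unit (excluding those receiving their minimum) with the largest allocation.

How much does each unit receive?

Guaranteed amounts: Unit 4A $400.00; Unit G1 $100.00. Remaining pool $190.00.
Remaining pool split over remaining metered usage 7,004: Unit 5B 123.2396 → $123.24; Unit 3B 66.7604 → $66.76.

Unit 5B: $123.24 | Unit 4A: $400.00 | Unit G1: $100.00 | Unit 3B: $66.76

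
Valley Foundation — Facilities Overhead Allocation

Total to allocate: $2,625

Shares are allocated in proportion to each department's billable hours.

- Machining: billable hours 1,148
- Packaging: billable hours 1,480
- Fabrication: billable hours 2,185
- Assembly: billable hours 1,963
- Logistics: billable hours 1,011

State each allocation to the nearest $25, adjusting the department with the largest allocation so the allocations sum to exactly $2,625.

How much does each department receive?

Total billable hours = 7,787.
Unrounded shares: Machining 1,148/7,787 × $2,625 = 386.99; Packaging 1,480/7,787 × $2,625 = 498.91; Fabrication 2,185/7,787 × $2,625 = 736.56; Assembly 1,963/7,787 × $2,625 = 661.73; Logistics 1,011/7,787 × $2,625 = 340.81.
At nearest $25: Machining $375; Packaging $500; Fabrication $725; Assembly $650; Logistics $350. Sum = $2,600.
Difference $2,625 − $2,600 = +$25 applied to largest allocation (Fabrication): Fabrication becomes $750.

Machining: $375 · Packaging: $500 · Fabrication: $750 · Assembly: $650 · Logistics: $350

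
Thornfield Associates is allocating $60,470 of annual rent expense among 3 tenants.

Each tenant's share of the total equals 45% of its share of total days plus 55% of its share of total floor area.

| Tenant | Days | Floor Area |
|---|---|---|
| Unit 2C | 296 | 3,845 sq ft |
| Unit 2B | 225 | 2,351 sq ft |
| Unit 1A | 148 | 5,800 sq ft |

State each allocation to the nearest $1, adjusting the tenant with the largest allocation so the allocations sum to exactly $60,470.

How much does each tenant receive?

Days total 669; floor area total 11,996.
Composite weights (45% days + 55% floor area): Unit 2C 0.3754; Unit 2B 0.2591; Unit 1A 0.3655.
Proportional shares: Unit 2C 22,699.90; Unit 2B 15,669.92; Unit 1A 22,100.19.
After rounding ($1): Unit 2C $22,700; Unit 2B $15,670; Unit 1A $22,100. Sum = $60,470.
No rounding difference to absorb.

Unit 2C: $22,700 | Unit 2B: $15,670 | Unit 1A: $22,100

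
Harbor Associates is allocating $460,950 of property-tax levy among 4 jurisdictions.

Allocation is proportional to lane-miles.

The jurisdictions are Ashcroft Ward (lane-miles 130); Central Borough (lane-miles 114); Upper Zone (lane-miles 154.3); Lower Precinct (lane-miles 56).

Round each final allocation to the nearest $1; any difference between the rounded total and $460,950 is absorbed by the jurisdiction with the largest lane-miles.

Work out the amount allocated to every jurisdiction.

Ashcroft Ward: $131,903 | Central Borough: $115,669 | Upper Zone: $156,558 | Lower Precinct: $56,820

Sum of lane-miles: 454.3.
Unrounded shares: Ashcroft Ward 130/454.3 × $460,950 = 131,902.93; Central Borough 114/454.3 × $460,950 = 115,668.72; Upper Zone 154.3/454.3 × $460,950 = 156,558.63; Lower Precinct 56/454.3 × $460,950 = 56,819.72.
At nearest $1: Ashcroft Ward $131,903; Central Borough $115,669; Upper Zone $156,559; Lower Precinct $56,820. Sum = $460,951.
Difference $460,950 − $460,951 = −$1 applied to largest lane-miles (Upper Zone): Upper Zone becomes $156,558.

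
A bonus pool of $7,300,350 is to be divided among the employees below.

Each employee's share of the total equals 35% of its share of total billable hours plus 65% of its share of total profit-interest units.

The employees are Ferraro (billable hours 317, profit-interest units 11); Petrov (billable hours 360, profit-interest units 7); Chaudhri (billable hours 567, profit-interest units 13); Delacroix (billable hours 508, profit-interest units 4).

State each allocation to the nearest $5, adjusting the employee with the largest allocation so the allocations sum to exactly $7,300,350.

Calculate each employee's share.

Ferraro: $1,953,670; Petrov: $1,474,070; Chaudhri: $2,589,430; Delacroix: $1,283,180

Billable hours total 1,752; profit-interest units total 35.
Composite weights (35% billable hours + 65% profit-interest units): Ferraro 0.2676; Petrov 0.2019; Chaudhri 0.3547; Delacroix 0.1758.
Pro-rata amounts: Ferraro 1,953,671.05; Petrov 1,474,070.67; Chaudhri 2,589,427.72; Delacroix 1,283,180.57.
After rounding ($5): Ferraro $1,953,670; Petrov $1,474,070; Chaudhri $2,589,430; Delacroix $1,283,180. Sum = $7,300,350.
Rounded total matches; no reconciliation needed.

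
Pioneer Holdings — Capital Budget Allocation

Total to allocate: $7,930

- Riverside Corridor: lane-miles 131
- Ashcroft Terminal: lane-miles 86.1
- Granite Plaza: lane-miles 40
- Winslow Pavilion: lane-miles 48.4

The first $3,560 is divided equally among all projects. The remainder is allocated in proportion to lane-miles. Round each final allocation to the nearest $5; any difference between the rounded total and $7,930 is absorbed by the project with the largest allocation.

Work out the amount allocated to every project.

$3,560 shared equally gives $890 per project.
Remainder $4,370 by lane-miles (total 305.5): Riverside Corridor 1,873.88 → $1,875; Ashcroft Terminal 1,231.61 → $1,230; Granite Plaza 572.18 → $570; Winslow Pavilion 692.33 → $690.
Rounding difference +$5 on remainder applied to Riverside Corridor.
Totals: Riverside Corridor $890 + $1,880 = $2,770; Ashcroft Terminal $890 + $1,230 = $2,120; Granite Plaza $890 + $570 = $1,460; Winslow Pavilion $890 + $690 = $1,580.

Riverside Corridor: $2,770 | Ashcroft Terminal: $2,120 | Granite Plaza: $1,460 | Winslow Pavilion: $1,580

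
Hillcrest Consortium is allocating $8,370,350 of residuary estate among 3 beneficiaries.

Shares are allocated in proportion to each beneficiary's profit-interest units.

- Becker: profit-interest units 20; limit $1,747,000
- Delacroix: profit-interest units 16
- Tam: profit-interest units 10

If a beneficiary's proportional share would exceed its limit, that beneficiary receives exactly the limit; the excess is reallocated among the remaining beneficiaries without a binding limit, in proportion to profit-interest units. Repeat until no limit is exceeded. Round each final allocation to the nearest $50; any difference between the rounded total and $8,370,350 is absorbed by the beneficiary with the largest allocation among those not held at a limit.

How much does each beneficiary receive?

Total profit-interest units = 46.
Unconstrained shares: Becker 3,639,282.61; Delacroix 2,911,426.09; Tam 1,819,641.30.
Cap binds for Becker ($1,747,000); residual $6,623,350 reallocated over remaining profit-interest units 26.
Redistributed shares: Delacroix 4,075,907.69 → $4,075,900; Tam 2,547,442.31 → $2,547,450.

Becker: $1,747,000; Delacroix: $4,075,900; Tam: $2,547,450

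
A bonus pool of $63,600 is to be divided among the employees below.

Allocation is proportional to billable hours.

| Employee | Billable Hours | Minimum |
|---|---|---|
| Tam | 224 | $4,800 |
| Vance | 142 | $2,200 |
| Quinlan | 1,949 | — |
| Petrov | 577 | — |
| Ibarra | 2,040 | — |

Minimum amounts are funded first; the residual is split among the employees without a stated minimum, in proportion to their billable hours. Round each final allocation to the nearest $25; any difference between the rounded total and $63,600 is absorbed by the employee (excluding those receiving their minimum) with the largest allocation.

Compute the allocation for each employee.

Tam: $4,800; Vance: $2,200; Quinlan: $24,150; Petrov: $7,150; Ibarra: $25,300

Fund the minimums — Tam $4,800; Vance $2,200. Balance $56,600.
Balance split over remaining billable hours 4,566: Quinlan 24,159.75 → $24,150; Petrov 7,152.47 → $7,150; Ibarra 25,287.78 → $25,300.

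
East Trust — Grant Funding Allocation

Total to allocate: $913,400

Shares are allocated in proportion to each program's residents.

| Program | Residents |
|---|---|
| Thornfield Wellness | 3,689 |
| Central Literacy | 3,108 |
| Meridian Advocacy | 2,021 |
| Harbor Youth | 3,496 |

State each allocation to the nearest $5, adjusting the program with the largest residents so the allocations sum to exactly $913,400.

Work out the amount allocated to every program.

Thornfield Wellness: $273,630 · Central Literacy: $230,540 · Meridian Advocacy: $149,910 · Harbor Youth: $259,320

Sum of residents: 12,314.
Unrounded shares: Thornfield Wellness 3,689/12,314 × $913,400 = 273,634.29; Central Literacy 3,108/12,314 × $913,400 = 230,538.18; Meridian Advocacy 2,021/12,314 × $913,400 = 149,909.16; Harbor Youth 3,496/12,314 × $913,400 = 259,318.37.
At nearest $5: Thornfield Wellness $273,635; Central Literacy $230,540; Meridian Advocacy $149,910; Harbor Youth $259,320. Sum = $913,405.
Difference $913,400 − $913,405 = −$5 applied to largest residents (Thornfield Wellness): Thornfield Wellness becomes $273,630.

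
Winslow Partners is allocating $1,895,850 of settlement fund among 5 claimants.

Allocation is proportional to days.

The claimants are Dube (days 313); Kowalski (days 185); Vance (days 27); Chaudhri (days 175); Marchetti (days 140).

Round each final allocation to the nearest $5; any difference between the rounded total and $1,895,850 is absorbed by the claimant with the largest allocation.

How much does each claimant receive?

Dube: $706,425 · Kowalski: $417,540 · Vance: $60,940 · Chaudhri: $394,970 · Marchetti: $315,975

Sum of days: 840.
Raw shares: Dube 313/840 × $1,895,850 = 706,429.82; Kowalski 185/840 × $1,895,850 = 417,538.39; Vance 27/840 × $1,895,850 = 60,938.04; Chaudhri 175/840 × $1,895,850 = 394,968.75; Marchetti 140/840 × $1,895,850 = 315,975.00.
At nearest $5: Dube $706,430; Kowalski $417,540; Vance $60,940; Chaudhri $394,970; Marchetti $315,975. Sum = $1,895,855.
Difference $1,895,850 − $1,895,855 = −$5 applied to largest allocation (Dube): Dube becomes $706,425.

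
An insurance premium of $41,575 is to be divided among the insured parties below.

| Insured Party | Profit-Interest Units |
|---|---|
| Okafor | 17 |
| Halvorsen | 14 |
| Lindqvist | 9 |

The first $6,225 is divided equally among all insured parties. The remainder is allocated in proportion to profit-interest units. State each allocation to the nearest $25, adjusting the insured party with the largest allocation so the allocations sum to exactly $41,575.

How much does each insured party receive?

First tranche $6,225 split equally: $2,075 each.
Remainder $35,350 by profit-interest units (total 40): Okafor 15,023.75 → $15,025; Halvorsen 12,372.50 → $12,375; Lindqvist 7,953.75 → $7,950.
Totals: Okafor $2,075 + $15,025 = $17,100; Halvorsen $2,075 + $12,375 = $14,450; Lindqvist $2,075 + $7,950 = $10,025.

Okafor: $17,100 | Halvorsen: $14,450 | Lindqvist: $10,025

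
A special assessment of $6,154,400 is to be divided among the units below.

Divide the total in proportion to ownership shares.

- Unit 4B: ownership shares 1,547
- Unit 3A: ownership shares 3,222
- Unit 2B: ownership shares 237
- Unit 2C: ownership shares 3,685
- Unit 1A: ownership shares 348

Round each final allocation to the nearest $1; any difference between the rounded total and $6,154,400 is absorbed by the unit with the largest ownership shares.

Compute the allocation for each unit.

Unit 4B: $1,053,309; Unit 3A: $2,193,769; Unit 2B: $161,367; Unit 2C: $2,509,012; Unit 1A: $236,943

Combined ownership shares = 9,039.
Proportional shares: Unit 4B 1,547/9,039 × $6,154,400 = 1,053,308.64; Unit 3A 3,222/9,039 × $6,154,400 = 2,193,768.87; Unit 2B 237/9,039 × $6,154,400 = 161,366.61; Unit 2C 3,685/9,039 × $6,154,400 = 2,509,012.501; Unit 1A 348/9,039 × $6,154,400 = 236,943.38.
After rounding ($1): Unit 4B $1,053,309; Unit 3A $2,193,769; Unit 2B $161,367; Unit 2C $2,509,013; Unit 1A $236,943. Sum = $6,154,401.
Difference $6,154,400 − $6,154,401 = −$1 applied to largest ownership shares (Unit 2C): Unit 2C becomes $2,509,012.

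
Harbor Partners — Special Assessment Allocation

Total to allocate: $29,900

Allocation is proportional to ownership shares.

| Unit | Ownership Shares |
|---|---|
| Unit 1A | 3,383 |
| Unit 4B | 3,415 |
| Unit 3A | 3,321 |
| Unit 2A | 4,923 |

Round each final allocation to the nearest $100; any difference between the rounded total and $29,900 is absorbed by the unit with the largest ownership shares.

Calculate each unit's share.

Unit 1A: $6,700; Unit 4B: $6,800; Unit 3A: $6,600; Unit 2A: $9,800

Ownership shares total: 3,383 + 3,415 + 3,321 + 4,923 = 15,042.
Proportional shares: Unit 1A 6,724.62; Unit 4B 6,788.23; Unit 3A 6,601.38; Unit 2A 9,785.78.
After rounding ($100): Unit 1A $6,700; Unit 4B $6,800; Unit 3A $6,600; Unit 2A $9,800. Sum = $29,900.
Sum already equals the total — no adjustment.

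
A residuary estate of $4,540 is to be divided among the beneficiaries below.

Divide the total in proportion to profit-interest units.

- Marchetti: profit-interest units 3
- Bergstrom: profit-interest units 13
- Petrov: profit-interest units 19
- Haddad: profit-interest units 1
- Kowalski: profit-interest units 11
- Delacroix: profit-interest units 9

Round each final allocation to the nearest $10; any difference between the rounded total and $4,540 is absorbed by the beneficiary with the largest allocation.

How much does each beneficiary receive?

Marchetti: $240 · Bergstrom: $1,050 · Petrov: $1,550 · Haddad: $80 · Kowalski: $890 · Delacroix: $730

Profit-interest units total: 56.
Proportional shares: Marchetti 3/56 × $4,540 = 243.21; Bergstrom 13/56 × $4,540 = 1,053.93; Petrov 19/56 × $4,540 = 1,540.36; Haddad 1/56 × $4,540 = 81.07; Kowalski 11/56 × $4,540 = 891.79; Delacroix 9/56 × $4,540 = 729.64.
Rounded to nearest $10: Marchetti $240; Bergstrom $1,050; Petrov $1,540; Haddad $80; Kowalski $890; Delacroix $730. Sum = $4,530.
Difference $4,540 − $4,530 = +$10 applied to largest allocation (Petrov): Petrov becomes $1,550.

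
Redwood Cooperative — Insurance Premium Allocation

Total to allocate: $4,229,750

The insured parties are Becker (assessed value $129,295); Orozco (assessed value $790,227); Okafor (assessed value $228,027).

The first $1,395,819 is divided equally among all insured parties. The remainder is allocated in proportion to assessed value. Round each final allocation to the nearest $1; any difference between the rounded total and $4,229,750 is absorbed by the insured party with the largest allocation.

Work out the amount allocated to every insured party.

First tranche $1,395,819 split equally: $465,273 each.
Remainder $2,833,931 by assessed value (total 1,147,549): Becker 319,300.62 → $319,301; Orozco 1,951,506.03 → $1,951,506; Okafor 563,124.35 → $563,124.
Totals: Becker $465,273 + $319,301 = $784,574; Orozco $465,273 + $1,951,506 = $2,416,779; Okafor $465,273 + $563,124 = $1,028,397.

Becker: $784,574; Orozco: $2,416,779; Okafor: $1,028,397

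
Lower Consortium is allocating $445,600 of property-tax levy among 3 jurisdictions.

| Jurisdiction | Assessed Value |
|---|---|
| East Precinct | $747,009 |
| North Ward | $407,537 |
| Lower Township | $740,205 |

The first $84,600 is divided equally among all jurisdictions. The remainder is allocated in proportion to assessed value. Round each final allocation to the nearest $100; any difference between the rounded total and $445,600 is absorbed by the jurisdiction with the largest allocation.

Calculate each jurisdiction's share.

East Precinct: $170,600 | North Ward: $105,800 | Lower Township: $169,200

$84,600 shared equally gives $28,200 per jurisdiction.
Remainder $361,000 by assessed value (total 1,894,751): East Precinct 142,324.90 → $142,300; North Ward 77,646.54 → $77,600; Lower Township 141,028.56 → $141,000.
Rounding difference +$100 on remainder applied to East Precinct.
Totals: East Precinct $28,200 + $142,400 = $170,600; North Ward $28,200 + $77,600 = $105,800; Lower Township $28,200 + $141,000 = $169,200.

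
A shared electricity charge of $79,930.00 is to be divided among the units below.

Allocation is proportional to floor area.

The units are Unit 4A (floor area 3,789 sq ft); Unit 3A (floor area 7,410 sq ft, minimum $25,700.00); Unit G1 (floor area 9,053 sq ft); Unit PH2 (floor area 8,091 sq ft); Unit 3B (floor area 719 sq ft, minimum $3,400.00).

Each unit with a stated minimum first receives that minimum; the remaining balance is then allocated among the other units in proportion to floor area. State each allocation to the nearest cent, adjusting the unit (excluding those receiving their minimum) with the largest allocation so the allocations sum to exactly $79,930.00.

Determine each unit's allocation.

Unit 4A: $9,200.54 | Unit 3A: $25,700.00 | Unit G1: $21,982.70 | Unit PH2: $19,646.76 | Unit 3B: $3,400.00

Fund the minimums — Unit 3A $25,700.00; Unit 3B $3,400.00. Remaining pool $50,830.00.
Remaining pool split over remaining floor area 20,933: Unit 4A 9,200.5384 → $9,200.54; Unit G1 21,982.7063 → $21,982.71; Unit PH2 19,646.7554 → $19,646.76.
Rounding difference −$0.01 applied to Unit G1 → $21,982.70.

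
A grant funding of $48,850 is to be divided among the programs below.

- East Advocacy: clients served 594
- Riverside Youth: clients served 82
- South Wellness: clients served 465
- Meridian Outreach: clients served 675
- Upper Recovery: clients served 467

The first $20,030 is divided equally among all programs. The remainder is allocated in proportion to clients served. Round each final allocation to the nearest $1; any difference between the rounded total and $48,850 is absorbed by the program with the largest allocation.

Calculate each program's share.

East Advocacy: $11,505; Riverside Youth: $5,041; South Wellness: $9,876; Meridian Outreach: $12,527; Upper Recovery: $9,901

Equal tier: $20,030 ÷ 5 = $4,006 apiece.
Remainder $28,820 by clients served (total 2,283): East Advocacy 7,498.502 → $7,499; Riverside Youth 1,035.15 → $1,035; South Wellness 5,870.04 → $5,870; Meridian Outreach 8,521.02 → $8,521; Upper Recovery 5,895.29 → $5,895.
Totals: East Advocacy $4,006 + $7,499 = $11,505; Riverside Youth $4,006 + $1,035 = $5,041; South Wellness $4,006 + $5,870 = $9,876; Meridian Outreach $4,006 + $8,521 = $12,527; Upper Recovery $4,006 + $5,895 = $9,901.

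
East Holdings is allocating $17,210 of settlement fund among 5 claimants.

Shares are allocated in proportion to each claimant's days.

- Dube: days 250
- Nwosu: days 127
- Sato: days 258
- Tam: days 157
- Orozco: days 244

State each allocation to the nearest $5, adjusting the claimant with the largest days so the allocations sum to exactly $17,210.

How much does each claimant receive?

Dube: $4,155; Nwosu: $2,110; Sato: $4,280; Tam: $2,610; Orozco: $4,055

Days total: 1,036.
Raw shares: Dube 250/1,036 × $17,210 = 4,152.99; Nwosu 127/1,036 × $17,210 = 2,109.72; Sato 258/1,036 × $17,210 = 4,285.89; Tam 157/1,036 × $17,210 = 2,608.08; Orozco 244/1,036 × $17,210 = 4,053.32.
At nearest $5: Dube $4,155; Nwosu $2,110; Sato $4,285; Tam $2,610; Orozco $4,055. Sum = $17,215.
Difference $17,210 − $17,215 = −$5 applied to largest days (Sato): Sato becomes $4,280.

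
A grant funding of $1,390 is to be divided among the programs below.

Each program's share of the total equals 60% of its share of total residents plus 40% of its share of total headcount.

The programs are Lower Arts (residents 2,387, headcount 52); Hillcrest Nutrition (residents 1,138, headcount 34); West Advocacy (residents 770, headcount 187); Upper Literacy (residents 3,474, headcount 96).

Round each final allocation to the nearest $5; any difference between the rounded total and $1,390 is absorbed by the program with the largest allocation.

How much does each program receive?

Residents total 7,769; headcount total 369.
Combined weights (60% residents + 40% headcount): Lower Arts 0.2407; Hillcrest Nutrition 0.1247; West Advocacy 0.2622; Upper Literacy 0.3724.
Unrounded shares: Lower Arts 334.60; Hillcrest Nutrition 173.39; West Advocacy 364.43; Upper Literacy 517.58.
After rounding ($5): Lower Arts $335; Hillcrest Nutrition $175; West Advocacy $365; Upper Literacy $520. Sum = $1,395.
Difference $1,390 − $1,395 = −$5 applied to largest allocation (Upper Literacy): Upper Literacy becomes $515.

Lower Arts: $335; Hillcrest Nutrition: $175; West Advocacy: $365; Upper Literacy: $515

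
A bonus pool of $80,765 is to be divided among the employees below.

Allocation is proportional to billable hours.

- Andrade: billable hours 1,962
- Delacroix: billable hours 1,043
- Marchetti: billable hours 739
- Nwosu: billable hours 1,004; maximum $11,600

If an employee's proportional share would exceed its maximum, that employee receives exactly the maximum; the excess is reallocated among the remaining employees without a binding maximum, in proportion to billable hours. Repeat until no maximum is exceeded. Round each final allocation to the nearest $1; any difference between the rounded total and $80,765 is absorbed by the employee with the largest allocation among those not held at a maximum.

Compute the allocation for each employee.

Sum of billable hours: 4,748.
Proportional shares (ignoring caps): Andrade 33,374.25; Delacroix 17,741.76; Marchetti 12,570.63; Nwosu 17,078.36.
Held at cap: Nwosu ($11,600); remaining pool $69,165 reallocated over remaining billable hours 3,744.
Remaining shares: Andrade 36,245.12 → $36,245; Delacroix 19,267.92 → $19,268; Marchetti 13,651.96 → $13,652.

Andrade: $36,245 · Delacroix: $19,268 · Marchetti: $13,652 · Nwosu: $11,600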